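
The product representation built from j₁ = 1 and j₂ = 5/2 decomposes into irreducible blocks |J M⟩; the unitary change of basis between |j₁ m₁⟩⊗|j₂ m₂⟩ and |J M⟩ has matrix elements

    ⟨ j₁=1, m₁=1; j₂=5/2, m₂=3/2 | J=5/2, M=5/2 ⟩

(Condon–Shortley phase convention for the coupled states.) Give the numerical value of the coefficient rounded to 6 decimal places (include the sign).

j₁+j₂−J=1  J+j₁−j₂=1  J−j₁+j₂=4  j₁+j₂+J+1=7
(j₁±m₁, j₂±m₂, J±M) = (2,0,4,1,5,0)
P² = 1152/7
sum k=0..0:
  [0] +1/24 = 1/24
S = 1/24
C² = P²·S² = 2/7 ; C = +0.534522

+0.534522  (= +√(2/7))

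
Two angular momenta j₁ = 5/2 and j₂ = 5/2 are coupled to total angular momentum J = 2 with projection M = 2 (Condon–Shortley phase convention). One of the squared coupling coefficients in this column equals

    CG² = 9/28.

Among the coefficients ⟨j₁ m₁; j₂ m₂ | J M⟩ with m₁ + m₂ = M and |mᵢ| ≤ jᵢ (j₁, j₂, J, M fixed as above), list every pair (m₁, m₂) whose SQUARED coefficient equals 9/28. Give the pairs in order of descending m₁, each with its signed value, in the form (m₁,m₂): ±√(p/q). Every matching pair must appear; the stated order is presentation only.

Admissible pairs with m₁+m₂ = M = 2: (-1/2,5/2), (1/2,3/2), (3/2,1/2), (5/2,-1/2)
  (m₁,m₂)=(5/2,-1/2): CG² = 5/28, CG = +√(5/28)
  (m₁,m₂)=(3/2,1/2): CG² = 9/28, CG = −√(9/28)   ← matches the target
  (m₁,m₂)=(1/2,3/2): CG² = 9/28, CG = +√(9/28)   ← matches the target
  (m₁,m₂)=(-1/2,5/2): CG² = 5/28, CG = −√(5/28)
Pairs with CG² = 9/28: (3/2,1/2): −√(9/28); (1/2,3/2): +√(9/28)

(3/2,1/2): −√(9/28); (1/2,3/2): +√(9/28)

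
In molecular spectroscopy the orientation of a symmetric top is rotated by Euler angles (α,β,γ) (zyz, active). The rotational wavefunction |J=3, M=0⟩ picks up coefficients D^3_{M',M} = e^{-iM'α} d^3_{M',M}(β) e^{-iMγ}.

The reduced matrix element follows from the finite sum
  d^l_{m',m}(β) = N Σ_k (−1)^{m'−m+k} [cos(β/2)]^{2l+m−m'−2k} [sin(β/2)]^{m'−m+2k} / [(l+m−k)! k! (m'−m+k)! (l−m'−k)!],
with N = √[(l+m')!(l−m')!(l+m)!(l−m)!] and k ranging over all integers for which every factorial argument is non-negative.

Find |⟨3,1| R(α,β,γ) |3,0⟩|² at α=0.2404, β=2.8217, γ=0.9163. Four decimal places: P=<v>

D^3_{1,0}(0.2404,2.8217,0.9163) = e^{-i·1·0.2404}·d^3_{1,0}(2.8217)·e^{-i·0·0.9163}. Compute d first:
Half-angle: c=0.159265, s=0.987236. N=√(24·2·6·6)=41.569219
The bounds max(0,m−m')=0 and min(l+m,l−m')=2 give 3 terms
  k=0: (−1)^1·41.5692/(12)·0.1593^5·0.9872^1 = -0.000350
  k=1: (−1)^2·41.5692/(4)·0.1593^3·0.9872^3 = +0.040396
  k=2: (−1)^3·41.5692/(12)·0.1593^1·0.9872^5 = -0.517388
d^3_{1,0}(2.8217) = -0.000350 +0.040396 -0.517388 = -0.477342
|D^3_{1,0}|² = |d^3_{1,0}(β)|² = (-0.477342)² = 0.227856 (the z-rotation phases have unit modulus)

P=0.2279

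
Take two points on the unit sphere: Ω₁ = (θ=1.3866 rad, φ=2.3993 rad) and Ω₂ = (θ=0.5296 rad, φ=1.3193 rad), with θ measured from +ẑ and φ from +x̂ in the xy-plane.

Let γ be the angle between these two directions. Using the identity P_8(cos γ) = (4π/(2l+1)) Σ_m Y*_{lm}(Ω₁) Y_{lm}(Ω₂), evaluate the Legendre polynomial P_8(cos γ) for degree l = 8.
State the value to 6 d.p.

-0.273162

Addition theorem: P_8(cos γ) = (4π/17) Σ_m Y*_{lm}(Ω₁) Y_{lm}(Ω₂), m = −8…8:
  term(m=-8) = (-0.000696, 0.000695)   from Y*(Ω₁)=(0.423196, 0.152011), Y(Ω₂)=(-0.000934, 0.001977)
  term(m=-7) = (0.001451, 0.004792)   from Y*(Ω₁)=(-0.155833, -0.296671), Y(Ω₂)=(-0.014674, -0.002817)
  term(m=-6) = (-0.010537, -0.002101)   from Y*(Ω₁)=(0.043175, -0.163195), Y(Ω₂)=(-0.003932, -0.063526)
  term(m=-5) = (-0.040894, 0.049791)   from Y*(Ω₁)=(-0.287494, 0.184222), Y(Ω₂)=(0.179512, -0.058160)
  term(m=-4) = (-0.009465, -0.022870)   from Y*(Ω₁)=(-0.062552, -0.010893), Y(Ω₂)=(0.208654, 0.329278)
  term(m=-3) = (-0.168223, -0.016608)   from Y*(Ω₁)=(0.201362, 0.261562), Y(Ω₂)=(-0.350745, 0.373127)
  term(m=-2) = (0.002305, -0.003449)   from Y*(Ω₁)=(-0.001302, 0.015062), Y(Ω₂)=(-0.240426, -0.132281)
  term(m=-1) = (0.041436, 0.077536)   from Y*(Ω₁)=(0.237192, -0.217577), Y(Ω₂)=(-0.067970, 0.264541)
  term(m=+0) = (-0.000294, 0.000000)   from Y*(Ω₁)=(0.000773, -0.000000), Y(Ω₂)=(-0.380553, 0.000000)
  term(m=+1) = (0.041436, -0.077536)   from Y*(Ω₁)=(-0.237192, -0.217577), Y(Ω₂)=(0.067970, 0.264541)
  term(m=+2) = (0.002305, 0.003449)   from Y*(Ω₁)=(-0.001302, -0.015062), Y(Ω₂)=(-0.240426, 0.132281)
  term(m=+3) = (-0.168223, 0.016608)   from Y*(Ω₁)=(-0.201362, 0.261562), Y(Ω₂)=(0.350745, 0.373127)
  term(m=+4) = (-0.009465, 0.022870)   from Y*(Ω₁)=(-0.062552, 0.010893), Y(Ω₂)=(0.208654, -0.329278)
  term(m=+5) = (-0.040894, -0.049791)   from Y*(Ω₁)=(0.287494, 0.184222), Y(Ω₂)=(-0.179512, -0.058160)
  term(m=+6) = (-0.010537, 0.002101)   from Y*(Ω₁)=(0.043175, 0.163195), Y(Ω₂)=(-0.003932, 0.063526)
  term(m=+7) = (0.001451, -0.004792)   from Y*(Ω₁)=(0.155833, -0.296671), Y(Ω₂)=(0.014674, -0.002817)
  term(m=+8) = (-0.000696, -0.000695)   from Y*(Ω₁)=(0.423196, -0.152011), Y(Ω₂)=(-0.000934, -0.001977)
Σ over m = (-0.369538, -0.000000); ×(4π/17) → (-0.273162, -0.000000). Real part: -0.273162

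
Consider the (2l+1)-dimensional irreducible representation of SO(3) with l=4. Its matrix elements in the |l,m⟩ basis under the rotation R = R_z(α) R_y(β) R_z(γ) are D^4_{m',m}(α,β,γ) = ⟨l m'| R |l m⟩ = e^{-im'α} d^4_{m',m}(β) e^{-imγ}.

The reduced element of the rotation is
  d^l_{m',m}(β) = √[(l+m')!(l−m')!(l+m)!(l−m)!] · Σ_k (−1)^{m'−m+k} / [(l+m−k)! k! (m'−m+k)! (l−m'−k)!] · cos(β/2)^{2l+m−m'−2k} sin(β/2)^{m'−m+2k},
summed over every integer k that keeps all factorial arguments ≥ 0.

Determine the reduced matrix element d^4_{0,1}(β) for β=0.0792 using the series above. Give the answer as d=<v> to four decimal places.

d^4_{0,1}(β=0.0792) via the finite sum:
c=cos(0.079200/2)=0.999216, s=sin(0.079200/2)=0.039590; N=√[24·24·120·6]=643.987578
k: max(0,(1)−(0))=1 … min(4+(1),4−(0))=4
  k=1: (−1)^0·643.9876/(144)·0.9992^7·0.0396^1 = +0.176081
  k=2: (−1)^1·643.9876/(24)·0.9992^5·0.0396^3 = -0.001658
  k=3: (−1)^2·643.9876/(24)·0.9992^3·0.0396^5 = +0.000003
  k=4: (−1)^3·643.9876/(144)·0.9992^1·0.0396^7 = -0.000000
d^4_{0,1}(0.0792) = +0.176081 -0.001658 +0.000003 -0.000000 = +0.174425

d=0.1744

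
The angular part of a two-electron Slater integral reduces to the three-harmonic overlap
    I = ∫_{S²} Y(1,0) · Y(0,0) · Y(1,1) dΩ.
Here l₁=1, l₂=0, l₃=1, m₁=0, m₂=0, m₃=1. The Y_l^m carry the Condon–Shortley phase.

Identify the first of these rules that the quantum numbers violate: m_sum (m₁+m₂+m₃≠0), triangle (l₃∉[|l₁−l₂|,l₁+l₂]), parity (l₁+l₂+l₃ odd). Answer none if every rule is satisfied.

m₁+m₂+m₃ = 0 + 0 + 1 = 1  ✗
triangle: |1−0|=1 ≤ l₃=1 ≤ 1+0=1
parity: l₁+l₂+l₃ = 2 is even

m_sum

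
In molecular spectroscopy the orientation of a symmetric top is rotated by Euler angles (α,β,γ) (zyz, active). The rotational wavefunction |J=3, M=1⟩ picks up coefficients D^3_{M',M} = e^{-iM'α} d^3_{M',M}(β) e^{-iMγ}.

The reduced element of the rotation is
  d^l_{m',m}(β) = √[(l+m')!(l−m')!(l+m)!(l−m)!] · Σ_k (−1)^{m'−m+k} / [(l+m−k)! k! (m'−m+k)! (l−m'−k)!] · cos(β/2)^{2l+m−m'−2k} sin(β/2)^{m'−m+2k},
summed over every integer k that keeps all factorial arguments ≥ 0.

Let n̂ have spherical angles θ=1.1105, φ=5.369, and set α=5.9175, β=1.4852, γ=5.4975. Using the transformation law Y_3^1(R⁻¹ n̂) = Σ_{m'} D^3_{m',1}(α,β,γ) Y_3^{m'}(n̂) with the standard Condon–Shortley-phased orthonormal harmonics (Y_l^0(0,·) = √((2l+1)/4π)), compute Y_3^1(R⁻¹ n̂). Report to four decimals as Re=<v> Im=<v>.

Re=-0.0453 Im=0.4240

Need the full column D^3_{m',1} for m'=−3..3 at α=5.9175, β=1.4852, γ=5.4975.
cos(β/2)=0.736713, sin(β/2)=0.676206
d^3_{-3,1}: single k=4 term ⇒ +0.439498;  D = +0.418365-0.134646i
d^3_{-2,1}: k∈[3..4] ⇒ +0.781918 -0.329376 = +0.452542;  D = +0.451874+0.024568i
d^3_{-1,1}: k∈[2..4] ⇒ +0.808169 -0.907824 +0.095603 = -0.004052;  D = -0.003700-0.001652i
d^3_{0,1}: k∈[1..3] ⇒ +0.508348 -1.284822 +0.360814 = -0.415661;  D = -0.293832-0.294001i
d^3_{1,1}: k∈[0..2] ⇒ +0.159878 -1.077558 +0.680868 = -0.236812;  D = -0.096438-0.216286i
d^3_{2,1}: k∈[0..1] ⇒ -0.464056 +0.781918 = +0.317862;  D = +0.017074+0.317403i
d^3_{3,1}: single k=0 term ⇒ +0.521671;  D = -0.160106+0.496494i
Y_3^{m'}(θ=1.1105,φ=5.369) and Σ D·Y over m':
  (+0.4184-0.1346i)·(-0.2765+0.1166i)  (+0.4519+0.0246i)·(-0.0928+0.3524i)  (-0.0037-0.0017i)·(-0.0024-0.0031i)  (-0.2938-0.2940i)·(-0.3338+0.0000i)  (-0.0964-0.2163i)·(+0.0024-0.0031i)  (+0.0171+0.3174i)·(-0.0928-0.3524i)  (-0.1601+0.4965i)·(+0.2765+0.1166i)
Y_3^1(R⁻¹ n̂) = -0.045271+0.423991i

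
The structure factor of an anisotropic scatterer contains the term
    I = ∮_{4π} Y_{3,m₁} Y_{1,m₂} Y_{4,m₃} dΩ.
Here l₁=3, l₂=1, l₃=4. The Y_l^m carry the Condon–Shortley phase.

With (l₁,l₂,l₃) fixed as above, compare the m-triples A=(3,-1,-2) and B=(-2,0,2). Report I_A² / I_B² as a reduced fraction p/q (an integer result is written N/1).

Same 3,1,4: normalisation and zero-m 3j drop out of the ratio.
A: Δ: 0! 6! 2! / 9! → 1/252; sum: t=0:+1/1440 = 1/1440; 3j²(3 1 4; 3 -1 -2) = Δ·Π!·Σ² = 1/252  (sign +1)
B: Δ: 0! 6! 2! / 9! → 1/252; sum: t=0:+1/120 = 1/120; 3j²(3 1 4; -2 0 2) = Δ·Π!·Σ² = 1/21  (sign +1)
I_A²/I_B² = (1/252)/(1/21) = 1/12

1/12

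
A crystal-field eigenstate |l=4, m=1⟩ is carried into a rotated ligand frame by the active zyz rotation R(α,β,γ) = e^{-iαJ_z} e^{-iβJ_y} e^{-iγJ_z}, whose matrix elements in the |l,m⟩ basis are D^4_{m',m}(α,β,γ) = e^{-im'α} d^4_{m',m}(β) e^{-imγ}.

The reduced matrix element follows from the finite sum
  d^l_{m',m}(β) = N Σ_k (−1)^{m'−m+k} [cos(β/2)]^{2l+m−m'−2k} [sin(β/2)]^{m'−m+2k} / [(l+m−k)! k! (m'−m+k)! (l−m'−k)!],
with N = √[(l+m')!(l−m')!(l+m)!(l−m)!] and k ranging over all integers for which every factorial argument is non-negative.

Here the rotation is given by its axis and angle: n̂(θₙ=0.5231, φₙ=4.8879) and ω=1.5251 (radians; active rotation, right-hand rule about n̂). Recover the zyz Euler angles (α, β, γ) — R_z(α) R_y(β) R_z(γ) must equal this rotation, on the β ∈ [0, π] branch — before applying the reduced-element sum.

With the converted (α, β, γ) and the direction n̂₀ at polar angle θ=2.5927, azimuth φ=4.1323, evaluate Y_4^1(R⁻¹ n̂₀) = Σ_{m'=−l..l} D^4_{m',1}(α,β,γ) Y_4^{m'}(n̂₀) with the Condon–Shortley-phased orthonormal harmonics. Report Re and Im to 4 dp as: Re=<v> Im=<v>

Re=0.2938 Im=-0.1411

Axis–angle → zyz. n̂ = (sinθₙcosφₙ, sinθₙsinφₙ, cosθₙ) = (+0.087230, -0.491893, +0.866275), ω = 1.5251.
R = I cosω + sinω [n̂]ₓ + (1−cosω) n̂n̂ᵀ gives
  R = [+0.052942, -0.906318, -0.419266; +0.824422, +0.276587, -0.493789; +0.563493, -0.319510, +0.761832]
β = atan2(√(R₁₃²+R₂₃²), R₃₃) = 0.704659; α = atan2(R₂₃, R₁₃) mod 2π = 4.008429; γ = atan2(R₃₂, −R₃₁) mod 2π = 3.657407
Need the full column D^4_{m',1} for m'=−4..4 at α=4.0084, β=0.7047, γ=3.6574.
cos(β/2)=0.938571, sin(β/2)=0.345085
d^4_{-4,1}: single k=5 term ⇒ +0.030278;  D = +0.029733-0.005720i
d^4_{-3,1}: k∈[4..5] ⇒ +0.145577 -0.011808 = +0.133770;  D = -0.065758+0.116491i
d^4_{-2,1}: k∈[3..5] ⇒ +0.423283 -0.085830 +0.002321 = +0.339773;  D = -0.117445-0.318830i
d^4_{-1,1}: k∈[2..5] ⇒ +0.814061 -0.330139 +0.022314 -0.000201 = +0.506035;  D = +0.475178+0.174004i
d^4_{0,1}: k∈[1..4] ⇒ +0.990176 -0.803123 +0.108568 -0.002446 = +0.293175;  D = -0.255030+0.144606i
d^4_{1,1}: k∈[0..3] ⇒ +0.602196 -1.221091 +0.330139 -0.014876 = -0.303632;  D = -0.056791+0.298274i
d^4_{2,1}: k∈[0..2] ⇒ -0.939364 +0.634925 -0.057220 = -0.361659;  D = -0.227040-0.281514i
d^4_{3,1}: k∈[0..1] ⇒ +0.646140 -0.145577 = +0.500563;  D = -0.500403-0.012647i
d^4_{4,1}: single k=0 term ⇒ -0.223980;  D = -0.149237+0.167020i
Y_4^{m'}(θ=2.5927,φ=4.1323) and Σ D·Y over m':
  (+0.0297-0.0057i)·(-0.0223+0.0240i)  (-0.0658+0.1165i)·(-0.1495-0.0256i)  (-0.1174-0.3188i)·(-0.1488-0.3419i)  (+0.4752+0.1740i)·(+0.2417-0.3689i)  (-0.2550+0.1446i)·(-0.0312+0.0000i)  (-0.0568+0.2983i)·(-0.2417-0.3689i)  (-0.2270-0.2815i)·(-0.1488+0.3419i)  (-0.5004-0.0126i)·(+0.1495-0.0256i)  (-0.1492+0.1670i)·(-0.0223-0.0240i)
Y_4^1(R⁻¹ n̂) = +0.293789-0.141139i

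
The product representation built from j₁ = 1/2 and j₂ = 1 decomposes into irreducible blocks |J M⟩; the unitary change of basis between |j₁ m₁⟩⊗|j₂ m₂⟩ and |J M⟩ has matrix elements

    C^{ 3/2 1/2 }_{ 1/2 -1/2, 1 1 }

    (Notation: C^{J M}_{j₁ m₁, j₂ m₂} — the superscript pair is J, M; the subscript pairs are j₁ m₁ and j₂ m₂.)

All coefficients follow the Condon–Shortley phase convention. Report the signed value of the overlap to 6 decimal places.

j₁+j₂−J=0  J+j₁−j₂=1  J−j₁+j₂=2  j₁+j₂+J+1=4
(j₁±m₁, j₂±m₂, J±M) = (0,1,2,0,2,1)
P² = 4/3
sum k=0..0:
  [0] +1/2 = 1/2
S = 1/2
C² = P²·S² = 1/3 ; C = +0.577350

+0.577350  (= +√(1/3))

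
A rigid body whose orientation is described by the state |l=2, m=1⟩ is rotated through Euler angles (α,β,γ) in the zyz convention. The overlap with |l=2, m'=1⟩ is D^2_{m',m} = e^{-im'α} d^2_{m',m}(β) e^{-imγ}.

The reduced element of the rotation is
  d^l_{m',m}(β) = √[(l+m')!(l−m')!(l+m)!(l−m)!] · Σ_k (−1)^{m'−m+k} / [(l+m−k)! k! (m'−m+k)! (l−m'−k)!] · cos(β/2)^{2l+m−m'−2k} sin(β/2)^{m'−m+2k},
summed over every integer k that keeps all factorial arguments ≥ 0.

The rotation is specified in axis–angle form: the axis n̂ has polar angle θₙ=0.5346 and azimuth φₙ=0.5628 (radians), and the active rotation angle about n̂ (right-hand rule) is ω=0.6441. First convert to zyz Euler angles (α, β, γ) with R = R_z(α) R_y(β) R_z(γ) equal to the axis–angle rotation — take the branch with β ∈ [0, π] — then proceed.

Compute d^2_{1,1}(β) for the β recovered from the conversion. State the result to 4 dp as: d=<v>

Axis–angle → zyz. n̂ = (sinθₙcosφₙ, sinθₙsinφₙ, cosθₙ) = (+0.430914, +0.271845, +0.860472), ω = 0.6441.
R = I cosω + sinω [n̂]ₓ + (1−cosω) n̂n̂ᵀ gives
  R = [+0.836845, -0.493225, +0.237529; +0.540166, +0.814447, -0.211888; -0.088946, +0.305622, +0.947989]
β = atan2(√(R₁₃²+R₂₃²), R₃₃) = 0.323938; α = atan2(R₂₃, R₁₃) mod 2π = 5.554779; γ = atan2(R₃₂, −R₃₁) mod 2π = 1.287586
d^2_{1,1}(β=0.3239) via the finite sum:
With c≡cos(β/2)=0.986912 and s≡sin(β/2)=0.161262, N=[6·1·6·1]^{1/2}=6.000000
The bounds max(0,m−m')=0 and min(l+m,l−m')=1 give 2 terms
  k=0: (−1)^0·6.0000/(6)·0.9869^4·0.1613^0 = +0.948666
  k=1: (−1)^1·6.0000/(2)·0.9869^2·0.1613^2 = -0.075987
d^2_{1,1}(0.3239) = +0.948666 -0.075987 = +0.872678

d=0.8727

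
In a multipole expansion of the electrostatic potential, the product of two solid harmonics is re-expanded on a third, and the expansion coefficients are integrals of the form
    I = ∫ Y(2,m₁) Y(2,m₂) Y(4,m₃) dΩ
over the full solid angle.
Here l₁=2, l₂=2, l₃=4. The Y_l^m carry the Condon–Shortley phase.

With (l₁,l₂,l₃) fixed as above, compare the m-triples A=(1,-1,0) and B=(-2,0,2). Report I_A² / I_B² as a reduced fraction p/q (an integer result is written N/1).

16/15

Shared (l₁,l₂,l₃)=(2,2,4): N and (l;000)² cancel in I_A²/I_B².
A: Δ = 0!·4!·4!/9! = 1/630; Racah Σ t=0..0: t=0:+1/36 = 1/36; ⇒ 3j(2 2 4; 1 -1 0)² = 8/315, sgn +1
B: Δ = 0!·4!·4!/9! = 1/630; Racah Σ t=0..0: t=0:+1/96 = 1/96; ⇒ 3j(2 2 4; -2 0 2)² = 1/42, sgn +1
I_A²/I_B² = (8/315)/(1/42) = 16/15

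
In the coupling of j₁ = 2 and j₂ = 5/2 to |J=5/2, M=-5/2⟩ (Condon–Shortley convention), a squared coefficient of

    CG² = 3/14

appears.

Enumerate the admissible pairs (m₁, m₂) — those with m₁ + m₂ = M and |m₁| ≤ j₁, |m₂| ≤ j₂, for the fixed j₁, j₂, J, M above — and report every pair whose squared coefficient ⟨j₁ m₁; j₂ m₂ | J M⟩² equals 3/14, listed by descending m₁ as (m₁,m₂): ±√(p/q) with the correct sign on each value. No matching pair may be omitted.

(-2,-1/2): +√(3/14)

Admissible pairs with m₁+m₂ = M = -5/2: (-2,-1/2), (-1,-3/2), (0,-5/2)
  (m₁,m₂)=(0,-5/2): CG² = 5/14, CG = +√(5/14)
  (m₁,m₂)=(-1,-3/2): CG² = 3/7, CG = −√(3/7)
  (m₁,m₂)=(-2,-1/2): CG² = 3/14, CG = +√(3/14)   ← matches the target
Pairs with CG² = 3/14: (-2,-1/2): +√(3/14)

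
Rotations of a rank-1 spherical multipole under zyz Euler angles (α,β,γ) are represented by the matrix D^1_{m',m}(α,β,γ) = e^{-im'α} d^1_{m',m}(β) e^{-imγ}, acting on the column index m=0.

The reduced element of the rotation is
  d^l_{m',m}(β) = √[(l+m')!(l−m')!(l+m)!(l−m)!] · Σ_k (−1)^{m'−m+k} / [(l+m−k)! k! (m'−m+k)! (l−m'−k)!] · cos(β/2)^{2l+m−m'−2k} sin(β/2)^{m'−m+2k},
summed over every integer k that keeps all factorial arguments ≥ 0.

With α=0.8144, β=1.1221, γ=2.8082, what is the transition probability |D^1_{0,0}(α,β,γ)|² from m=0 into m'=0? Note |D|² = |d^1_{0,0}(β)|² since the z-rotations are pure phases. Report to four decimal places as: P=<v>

First d^1_{0,0}(β=1.1221), then the phase factors e^{-i(0)α} and e^{-i(0)γ}:
c=cos(1.122100/2)=0.846697, s=sin(1.122100/2)=0.532076; N=√[1·1·1·1]=1.000000
k∈{0,1} keeps every argument non-negative
  k=0: (−1)^0·1.0000/(1)·0.8467^2·0.5321^0 = +0.716896
  k=1: (−1)^1·1.0000/(1)·0.8467^0·0.5321^2 = -0.283104
d^1_{0,0}(1.1221) = +0.716896 -0.283104 = +0.433791
|D^1_{0,0}|² = |d^1_{0,0}(β)|² = (+0.433791)² = 0.188175 (the z-rotation phases have unit modulus)

P=0.1882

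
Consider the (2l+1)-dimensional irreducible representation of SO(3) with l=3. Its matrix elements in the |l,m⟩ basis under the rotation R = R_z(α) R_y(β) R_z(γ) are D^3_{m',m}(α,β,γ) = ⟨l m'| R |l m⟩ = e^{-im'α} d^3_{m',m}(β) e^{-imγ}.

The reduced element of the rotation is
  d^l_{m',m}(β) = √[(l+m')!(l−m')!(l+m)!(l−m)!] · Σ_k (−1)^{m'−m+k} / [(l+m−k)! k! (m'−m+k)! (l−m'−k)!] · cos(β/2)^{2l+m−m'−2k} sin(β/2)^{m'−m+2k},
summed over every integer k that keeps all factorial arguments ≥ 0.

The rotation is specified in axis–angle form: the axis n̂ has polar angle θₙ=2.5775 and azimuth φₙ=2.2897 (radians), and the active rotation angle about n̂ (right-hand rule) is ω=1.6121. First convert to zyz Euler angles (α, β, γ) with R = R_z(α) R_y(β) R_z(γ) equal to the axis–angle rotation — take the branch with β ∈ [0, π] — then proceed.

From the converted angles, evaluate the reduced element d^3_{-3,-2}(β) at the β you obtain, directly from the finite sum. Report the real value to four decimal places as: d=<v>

Axis–angle → zyz. n̂ = (sinθₙcosφₙ, sinθₙsinφₙ, cosθₙ) = (-0.352099, +0.402339, -0.845074), ω = 1.6121.
R = I cosω + sinω [n̂]ₓ + (1−cosω) n̂n̂ᵀ gives
  R = [+0.087801, +0.696841, +0.711831; -0.991866, +0.127269, -0.002247; -0.092160, -0.705844, +0.702347]
β = atan2(√(R₁₃²+R₂₃²), R₃₃) = 0.792107; α = atan2(R₂₃, R₁₃) mod 2π = 6.280029; γ = atan2(R₃₂, −R₃₁) mod 2π = 4.842221
d^3_{-3,-2}(β=0.7921) via the finite sum:
Half-angle: c=0.922591, s=0.385780. N=√(1·720·1·120)=293.938769
The bounds max(0,m−m')=1 and min(l+m,l−m')=1 give 1 term
  k=1: (−1)^0·293.9388/(120)·0.9226^5·0.3858^1 = +0.631627
d^3_{-3,-2}(0.7921) = +0.631627

d=0.6316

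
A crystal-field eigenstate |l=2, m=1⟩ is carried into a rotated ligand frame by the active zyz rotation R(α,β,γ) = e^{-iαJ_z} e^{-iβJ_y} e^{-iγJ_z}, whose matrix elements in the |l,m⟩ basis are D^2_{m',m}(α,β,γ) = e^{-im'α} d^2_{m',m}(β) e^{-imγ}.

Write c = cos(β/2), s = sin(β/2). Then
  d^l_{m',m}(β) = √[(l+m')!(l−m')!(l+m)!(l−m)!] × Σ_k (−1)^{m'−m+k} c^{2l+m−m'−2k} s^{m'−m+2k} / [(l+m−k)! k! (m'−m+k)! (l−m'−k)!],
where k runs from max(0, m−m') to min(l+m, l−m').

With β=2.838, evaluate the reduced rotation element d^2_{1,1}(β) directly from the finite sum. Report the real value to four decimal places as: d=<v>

d=-0.0665

d^2_{1,1}(β=2.8380) via the finite sum:
c=cos(2.838000/2)=0.151214, s=sin(2.838000/2)=0.988501; N=√[6·1·6·1]=6.000000
Admissible k: 0..1 (factorial args all ≥0)
  k=0: (−1)^0·6.0000/(6)·0.1512^4·0.9885^0 = +0.000523
  k=1: (−1)^1·6.0000/(2)·0.1512^2·0.9885^2 = -0.067029
d^2_{1,1}(2.8380) = +0.000523 -0.067029 = -0.066506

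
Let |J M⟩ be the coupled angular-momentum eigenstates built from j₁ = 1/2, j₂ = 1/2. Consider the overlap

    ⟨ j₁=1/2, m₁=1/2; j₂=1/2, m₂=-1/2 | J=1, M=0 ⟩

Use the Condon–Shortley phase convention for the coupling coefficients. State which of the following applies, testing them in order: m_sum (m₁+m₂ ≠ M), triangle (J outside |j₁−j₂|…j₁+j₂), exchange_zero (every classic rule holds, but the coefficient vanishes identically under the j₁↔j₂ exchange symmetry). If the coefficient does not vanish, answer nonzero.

nonzero

m-sum: m₁+m₂ = 1/2+(-1/2) = 0, M = 0  ✓
triangle: |j₁−j₂| = 0 ≤ J = 1 ≤ j₁+j₂ = 1  ✓
exchange: j₁≠j₂ or m₁≠m₂ — the exchange symmetry imposes no constraint here
value check: CG = +√(1/2) = +0.707107 ≠ 0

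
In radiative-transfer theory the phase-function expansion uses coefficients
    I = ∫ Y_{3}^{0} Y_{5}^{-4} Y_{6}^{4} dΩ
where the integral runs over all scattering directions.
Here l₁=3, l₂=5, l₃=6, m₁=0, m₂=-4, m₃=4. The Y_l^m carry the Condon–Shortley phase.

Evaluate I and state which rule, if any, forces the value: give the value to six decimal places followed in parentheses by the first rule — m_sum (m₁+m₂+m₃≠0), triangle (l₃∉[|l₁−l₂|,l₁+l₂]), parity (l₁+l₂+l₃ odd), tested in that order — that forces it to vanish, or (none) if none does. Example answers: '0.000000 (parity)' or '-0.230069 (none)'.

-0.139560 (none)

Rules hold: Σm=0, L=14 even, 2≤6≤8.
N = 7·11·13 = 1001
Δ = 2!·4!·8!/15! = 1/675675
Racah Σ t=0..2: t=0:+1/8640 t=1:−1/2304 t=2:+1/8640 = -7/34560
⇒ 3j(3 5 6; 0 0 0)² = 7/429, sgn -1
Racah Σ t=0..1: t=0:+1/60480 t=1:−1/161280 = 1/96768
⇒ 3j(3 5 6; 0 -4 4)² = 15/1001, sgn +1
4πI² = N·(3j₀)²·(3jₘ)² = 35/143
I = -1·√(0.244755/4π) = -0.13956004
No selection rule forces the value: the integral is nonzero (none).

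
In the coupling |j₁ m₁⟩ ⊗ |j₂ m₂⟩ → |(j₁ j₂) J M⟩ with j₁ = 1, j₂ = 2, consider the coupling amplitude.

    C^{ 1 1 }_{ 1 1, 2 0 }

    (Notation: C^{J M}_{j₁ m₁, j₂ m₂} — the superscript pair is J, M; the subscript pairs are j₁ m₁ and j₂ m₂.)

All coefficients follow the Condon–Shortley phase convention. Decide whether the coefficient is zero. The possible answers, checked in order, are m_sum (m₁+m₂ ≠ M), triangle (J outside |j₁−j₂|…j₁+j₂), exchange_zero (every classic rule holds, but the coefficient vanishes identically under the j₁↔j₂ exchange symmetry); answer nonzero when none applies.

m-sum: m₁+m₂ = 1+0 = 1, M = 1  ✓
triangle: |j₁−j₂| = 1 ≤ J = 1 ≤ j₁+j₂ = 3  ✓
exchange: j₁≠j₂ or m₁≠m₂ — the exchange symmetry imposes no constraint here
value check: CG = +√(1/10) = +0.316228 ≠ 0

nonzero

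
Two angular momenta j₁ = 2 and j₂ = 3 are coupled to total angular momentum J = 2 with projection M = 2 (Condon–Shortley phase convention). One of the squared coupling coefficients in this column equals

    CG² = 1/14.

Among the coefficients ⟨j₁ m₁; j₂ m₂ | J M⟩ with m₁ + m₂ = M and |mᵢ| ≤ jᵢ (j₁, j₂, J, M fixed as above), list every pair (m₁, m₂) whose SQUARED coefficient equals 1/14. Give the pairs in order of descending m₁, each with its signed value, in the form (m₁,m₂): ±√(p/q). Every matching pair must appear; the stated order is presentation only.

Admissible pairs with m₁+m₂ = M = 2: (-1,3), (0,2), (1,1), (2,0)
  (m₁,m₂)=(2,0): CG² = 1/14, CG = +√(1/14)   ← matches the target
  (m₁,m₂)=(1,1): CG² = 3/14, CG = −√(3/14)
  (m₁,m₂)=(0,2): CG² = 5/14, CG = +√(5/14)
  (m₁,m₂)=(-1,3): CG² = 5/14, CG = −√(5/14)
Pairs with CG² = 1/14: (2,0): +√(1/14)

(2,0): +√(1/14)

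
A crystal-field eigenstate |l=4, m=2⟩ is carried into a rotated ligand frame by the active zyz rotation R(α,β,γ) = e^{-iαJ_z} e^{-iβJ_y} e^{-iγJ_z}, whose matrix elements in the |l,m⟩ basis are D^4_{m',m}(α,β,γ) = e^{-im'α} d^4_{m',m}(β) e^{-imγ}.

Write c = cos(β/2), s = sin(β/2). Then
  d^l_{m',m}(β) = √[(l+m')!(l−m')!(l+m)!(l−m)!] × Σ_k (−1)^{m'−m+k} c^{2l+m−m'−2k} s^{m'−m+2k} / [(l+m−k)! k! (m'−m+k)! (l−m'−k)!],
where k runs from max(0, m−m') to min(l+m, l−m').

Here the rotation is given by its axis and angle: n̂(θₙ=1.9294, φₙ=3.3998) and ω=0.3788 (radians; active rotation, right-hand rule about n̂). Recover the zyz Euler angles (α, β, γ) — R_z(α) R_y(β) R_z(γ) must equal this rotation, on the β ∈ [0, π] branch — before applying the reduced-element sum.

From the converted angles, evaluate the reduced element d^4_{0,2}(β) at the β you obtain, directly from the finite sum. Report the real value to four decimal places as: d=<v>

Axis–angle → zyz. n̂ = (sinθₙcosφₙ, sinθₙsinφₙ, cosθₙ) = (-0.905346, -0.239105, -0.350967), ω = 0.3788.
R = I cosω + sinω [n̂]ₓ + (1−cosω) n̂n̂ᵀ gives
  R = [+0.987215, +0.145136, -0.065897; -0.114444, +0.933162, +0.340751; +0.110948, -0.328853, +0.937841]
β = atan2(√(R₁₃²+R₂₃²), R₃₃) = 0.354439; α = atan2(R₂₃, R₁₃) mod 2π = 1.761825; γ = atan2(R₃₂, −R₃₁) mod 2π = 4.387003
d^4_{0,2}(β=0.3544) via the finite sum:
c=cos(0.354439/2)=0.984338, s=sin(0.354439/2)=0.176293; N=√[24·24·720·2]=910.735966
k∈{2,3,4} keeps every argument non-negative
  k=2: (−1)^0·910.7360/(96)·0.9843^6·0.1763^2 = +0.268200
  k=3: (−1)^1·910.7360/(36)·0.9843^4·0.1763^4 = -0.022941
  k=4: (−1)^2·910.7360/(96)·0.9843^2·0.1763^6 = +0.000276
d^4_{0,2}(0.3544) = +0.268200 -0.022941 +0.000276 = +0.245535

d=0.2455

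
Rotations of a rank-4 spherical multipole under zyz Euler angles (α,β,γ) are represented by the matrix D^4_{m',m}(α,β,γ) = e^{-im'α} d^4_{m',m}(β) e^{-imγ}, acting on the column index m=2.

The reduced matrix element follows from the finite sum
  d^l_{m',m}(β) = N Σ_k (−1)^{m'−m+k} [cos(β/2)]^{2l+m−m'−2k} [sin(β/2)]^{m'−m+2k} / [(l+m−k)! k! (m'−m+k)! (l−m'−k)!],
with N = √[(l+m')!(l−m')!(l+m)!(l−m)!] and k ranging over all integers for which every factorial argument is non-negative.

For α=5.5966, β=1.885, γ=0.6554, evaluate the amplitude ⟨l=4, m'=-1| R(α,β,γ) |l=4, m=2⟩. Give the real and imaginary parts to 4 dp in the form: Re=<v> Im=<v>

Re=0.1663 Im=0.3659

Split into d^4_{-1,2}(β=1.8850) × two z-phases.
With c≡cos(β/2)=0.587767 and s≡sin(β/2)=0.809030, N=[6·120·720·2]^{1/2}=1018.233765
The bounds max(0,m−m')=3 and min(l+m,l−m')=5 give 3 terms
  k=3: (−1)^0·1018.2338/(72)·0.5878^5·0.8090^3 = +0.525335
  k=4: (−1)^1·1018.2338/(48)·0.5878^3·0.8090^5 = -1.492952
  k=5: (−1)^2·1018.2338/(240)·0.5878^1·0.8090^7 = +0.565710
d^4_{-1,2}(1.8850) = +0.525335 -1.492952 +0.565710 = -0.401907
D = (+0.773415-0.633900i)·(-0.401907)·(+0.257077-0.966391i) = +0.166296+0.365889i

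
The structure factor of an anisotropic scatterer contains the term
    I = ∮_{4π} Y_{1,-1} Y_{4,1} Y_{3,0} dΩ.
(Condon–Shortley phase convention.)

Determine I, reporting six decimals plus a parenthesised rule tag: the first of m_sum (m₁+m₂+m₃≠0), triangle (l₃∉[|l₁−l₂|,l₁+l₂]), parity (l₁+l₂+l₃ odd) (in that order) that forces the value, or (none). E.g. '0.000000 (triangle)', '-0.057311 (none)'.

-0.194664 (none)

m-sum 0 ✓  L=8 even ✓  3≤3≤5 ✓
Π(2lᵢ+1) = 3×9×7 = 189
triangle coeff Δ(1,4,3) = 1/252
Σ_t [1,1]: t=1:−1/36 = -1/36
(3j)²=4/63 [(1 4 3; 0 0 0)], sign=+1
Σ_t [2,2]: t=2:+1/72 = 1/72
(3j)²=5/126 [(1 4 3; -1 1 0)], sign=-1
⇒ 4πI² = 10/21
I = (-1)√(10/21/(4π)) = -0.19466390
No selection rule forces the value: the integral is nonzero (none).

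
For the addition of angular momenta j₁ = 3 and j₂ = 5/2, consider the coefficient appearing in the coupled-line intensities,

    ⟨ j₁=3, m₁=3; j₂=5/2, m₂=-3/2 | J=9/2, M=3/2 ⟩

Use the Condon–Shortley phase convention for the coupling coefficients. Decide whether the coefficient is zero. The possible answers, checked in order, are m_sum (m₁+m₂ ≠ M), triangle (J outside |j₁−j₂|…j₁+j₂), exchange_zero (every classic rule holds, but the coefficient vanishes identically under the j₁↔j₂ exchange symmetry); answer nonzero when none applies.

m-sum: m₁+m₂ = 3+(-3/2) = 3/2, M = 3/2  ✓
triangle: |j₁−j₂| = 1/2 ≤ J = 9/2 ≤ j₁+j₂ = 11/2  ✓
exchange: j₁≠j₂ or m₁≠m₂ — the exchange symmetry imposes no constraint here
value check: CG = +√(8/77) = +0.322329 ≠ 0

nonzero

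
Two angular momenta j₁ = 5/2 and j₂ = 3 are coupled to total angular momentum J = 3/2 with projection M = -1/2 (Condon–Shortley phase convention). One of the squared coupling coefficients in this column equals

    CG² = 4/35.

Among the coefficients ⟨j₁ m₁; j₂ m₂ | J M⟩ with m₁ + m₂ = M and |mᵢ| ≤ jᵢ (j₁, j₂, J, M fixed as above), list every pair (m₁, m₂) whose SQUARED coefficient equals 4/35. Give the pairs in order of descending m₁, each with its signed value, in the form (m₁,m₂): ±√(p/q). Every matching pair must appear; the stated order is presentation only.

Admissible pairs with m₁+m₂ = M = -1/2: (-5/2,2), (-3/2,1), (-1/2,0), (1/2,-1), (3/2,-2), (5/2,-3)
  (m₁,m₂)=(5/2,-3): CG² = 5/14, CG = +√(5/14)
  (m₁,m₂)=(3/2,-2): CG² = 1/21, CG = −√(1/21)
  (m₁,m₂)=(1/2,-1): CG² = 1/105, CG = −√(1/105)
  (m₁,m₂)=(-1/2,0): CG² = 4/35, CG = +√(4/35)   ← matches the target
  (m₁,m₂)=(-3/2,1): CG² = 7/30, CG = −√(7/30)
  (m₁,m₂)=(-5/2,2): CG² = 5/21, CG = +√(5/21)
Pairs with CG² = 4/35: (-1/2,0): +√(4/35)

(-1/2,0): +√(4/35)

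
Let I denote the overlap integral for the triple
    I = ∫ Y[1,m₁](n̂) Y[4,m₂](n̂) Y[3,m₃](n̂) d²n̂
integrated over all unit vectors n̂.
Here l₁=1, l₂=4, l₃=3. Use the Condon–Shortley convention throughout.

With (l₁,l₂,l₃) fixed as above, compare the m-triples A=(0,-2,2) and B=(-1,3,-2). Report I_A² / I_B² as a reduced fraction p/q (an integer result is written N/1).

Shared (l₁,l₂,l₃)=(1,4,3): N and (l;000)² cancel in I_A²/I_B².
A: Δ = 2!·0!·6!/9! = 1/252; Racah Σ t=1..1: t=1:−1/120 = -1/120; ⇒ 3j(1 4 3; 0 -2 2)² = 1/21, sgn +1
B: Δ = 2!·0!·6!/9! = 1/252; Racah Σ t=2..2: t=2:+1/240 = 1/240; ⇒ 3j(1 4 3; -1 3 -2)² = 1/12, sgn -1
I_A²/I_B² = (1/21)/(1/12) = 4/7

4/7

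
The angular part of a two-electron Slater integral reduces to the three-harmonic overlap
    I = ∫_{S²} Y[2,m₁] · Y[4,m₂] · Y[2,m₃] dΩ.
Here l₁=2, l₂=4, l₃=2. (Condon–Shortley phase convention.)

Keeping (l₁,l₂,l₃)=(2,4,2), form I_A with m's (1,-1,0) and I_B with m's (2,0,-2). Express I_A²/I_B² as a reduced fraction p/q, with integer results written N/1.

l's match ⇒ only the (l;m) 3-j factors differ between A and B.
A: triangle coeff Δ(2,4,2) = 1/630; Σ_t [1,1]: t=1:−1/24 = -1/24; (3j)²=1/21 [(2 4 2; 1 -1 0)], sign=-1
B: triangle coeff Δ(2,4,2) = 1/630; Σ_t [0,0]: t=0:+1/576 = 1/576; (3j)²=1/630 [(2 4 2; 2 0 -2)], sign=+1
I_A²/I_B² = (1/21)/(1/630) = 30/1

30/1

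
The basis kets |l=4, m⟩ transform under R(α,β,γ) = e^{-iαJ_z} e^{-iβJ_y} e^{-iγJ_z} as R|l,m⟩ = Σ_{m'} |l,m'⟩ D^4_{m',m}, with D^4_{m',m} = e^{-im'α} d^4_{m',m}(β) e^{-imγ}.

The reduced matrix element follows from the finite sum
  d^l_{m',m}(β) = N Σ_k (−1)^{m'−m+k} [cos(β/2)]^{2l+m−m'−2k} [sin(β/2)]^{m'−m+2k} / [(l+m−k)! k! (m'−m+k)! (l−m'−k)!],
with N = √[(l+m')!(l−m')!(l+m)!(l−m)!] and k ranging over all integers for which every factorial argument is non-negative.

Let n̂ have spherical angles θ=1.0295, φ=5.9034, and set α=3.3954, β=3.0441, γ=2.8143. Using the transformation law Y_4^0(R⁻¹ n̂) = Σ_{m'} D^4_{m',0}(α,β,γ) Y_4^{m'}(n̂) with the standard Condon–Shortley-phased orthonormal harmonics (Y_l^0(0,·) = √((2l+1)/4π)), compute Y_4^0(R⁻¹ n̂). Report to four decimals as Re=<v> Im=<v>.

Re=-0.3313 Im=0.0000

Need the full column D^4_{m',0} for m'=−4..4 at α=3.3954, β=3.0441, γ=2.8143.
cos(β/2)=0.048727, sin(β/2)=0.998812
d^4_{-4,0}: single k=4 term ⇒ +0.000047;  D = +0.000025+0.000040i
d^4_{-3,0}: k∈[3..4] ⇒ +0.000003 -0.001361 = -0.001358;  D = +0.000983+0.000937i
d^4_{-2,0}: k∈[2..4] ⇒ +0.000000 -0.000142 +0.022365 = +0.022223;  D = +0.019421+0.010802i
d^4_{-1,0}: k∈[1..4] ⇒ +0.000000 -0.000007 +0.003086 -0.216108 = -0.213030;  D = +0.206205+0.053490i
d^4_{0,0}: k∈[0..4] ⇒ +0.000000 -0.000000 +0.000202 -0.037719 +0.990536 = +0.953019;  D = +0.953019+0.000000i
d^4_{1,0}: k∈[0..3] ⇒ -0.000000 +0.000007 -0.003086 +0.216108 = +0.213030;  D = -0.206205+0.053490i
d^4_{2,0}: k∈[0..2] ⇒ +0.000000 -0.000142 +0.022365 = +0.022223;  D = +0.019421-0.010802i
d^4_{3,0}: k∈[0..1] ⇒ -0.000003 +0.001361 = +0.001358;  D = -0.000983+0.000937i
d^4_{4,0}: single k=0 term ⇒ +0.000047;  D = +0.000025-0.000040i
Y_4^{m'}(θ=1.0295,φ=5.9034) and Σ D·Y over m':
  (+0.0000+0.0000i)·(+0.0123+0.2384i)  (+0.0010+0.0009i)·(+0.1698+0.3688i)  (+0.0194+0.0108i)·(+0.1529+0.1452i)  (+0.2062+0.0535i)·(-0.2215-0.0884i)  (+0.9530+0.0000i)·(-0.2642+0.0000i)  (-0.2062+0.0535i)·(+0.2215-0.0884i)  (+0.0194-0.0108i)·(+0.1529-0.1452i)  (-0.0010+0.0009i)·(-0.1698+0.3688i)  (+0.0000-0.0000i)·(+0.0123-0.2384i)
Y_4^0(R⁻¹ n̂) = -0.331264-0.000000i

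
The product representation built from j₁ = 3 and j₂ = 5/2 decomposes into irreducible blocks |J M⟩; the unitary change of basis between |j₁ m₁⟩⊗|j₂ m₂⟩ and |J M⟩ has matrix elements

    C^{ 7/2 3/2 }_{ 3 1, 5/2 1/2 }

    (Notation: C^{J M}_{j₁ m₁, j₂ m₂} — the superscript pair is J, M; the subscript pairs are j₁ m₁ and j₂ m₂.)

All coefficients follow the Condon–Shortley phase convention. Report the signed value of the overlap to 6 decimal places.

√[8·2!4!3!/10! · 4!2!3!2!5!2!] = √(3072/35)
  +(−1)^0/∏(0,2,2,3,2,0)! = 1/48  (running 1/48)
  +(−1)^1/∏(1,1,1,2,3,1)! = -1/12  (running -1/16)
  +(−1)^2/∏(2,0,0,1,4,2)! = 1/96  (running -5/96)
⟨..|..⟩ = √(3072/35)·(-5/96) = -0.487950

-0.487950  (= −√(5/21))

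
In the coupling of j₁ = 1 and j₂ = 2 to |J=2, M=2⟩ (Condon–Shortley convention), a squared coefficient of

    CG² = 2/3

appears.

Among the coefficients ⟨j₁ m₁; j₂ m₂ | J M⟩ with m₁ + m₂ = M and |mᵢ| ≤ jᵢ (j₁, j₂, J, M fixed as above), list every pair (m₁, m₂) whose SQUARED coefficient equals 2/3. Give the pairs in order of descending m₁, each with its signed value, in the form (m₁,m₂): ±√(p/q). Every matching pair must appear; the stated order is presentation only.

(0,2): −√(2/3)

Admissible pairs with m₁+m₂ = M = 2: (0,2), (1,1)
  (m₁,m₂)=(1,1): CG² = 1/3, CG = +√(1/3)
  (m₁,m₂)=(0,2): CG² = 2/3, CG = −√(2/3)   ← matches the target
Pairs with CG² = 2/3: (0,2): −√(2/3)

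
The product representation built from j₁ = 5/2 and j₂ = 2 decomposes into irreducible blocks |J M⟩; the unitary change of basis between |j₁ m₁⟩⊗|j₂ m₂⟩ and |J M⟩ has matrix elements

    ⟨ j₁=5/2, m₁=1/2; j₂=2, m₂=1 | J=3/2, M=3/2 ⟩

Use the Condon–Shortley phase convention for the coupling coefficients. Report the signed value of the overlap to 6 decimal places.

+0.507093

√[4·3!2!1!/7! · 3!2!3!1!3!0!] = √(144/35)
  +(−1)^2/∏(2,1,0,1,2,0)! = 1/4  (running 1/4)
⟨..|..⟩ = √(144/35)·(1/4) = +0.507093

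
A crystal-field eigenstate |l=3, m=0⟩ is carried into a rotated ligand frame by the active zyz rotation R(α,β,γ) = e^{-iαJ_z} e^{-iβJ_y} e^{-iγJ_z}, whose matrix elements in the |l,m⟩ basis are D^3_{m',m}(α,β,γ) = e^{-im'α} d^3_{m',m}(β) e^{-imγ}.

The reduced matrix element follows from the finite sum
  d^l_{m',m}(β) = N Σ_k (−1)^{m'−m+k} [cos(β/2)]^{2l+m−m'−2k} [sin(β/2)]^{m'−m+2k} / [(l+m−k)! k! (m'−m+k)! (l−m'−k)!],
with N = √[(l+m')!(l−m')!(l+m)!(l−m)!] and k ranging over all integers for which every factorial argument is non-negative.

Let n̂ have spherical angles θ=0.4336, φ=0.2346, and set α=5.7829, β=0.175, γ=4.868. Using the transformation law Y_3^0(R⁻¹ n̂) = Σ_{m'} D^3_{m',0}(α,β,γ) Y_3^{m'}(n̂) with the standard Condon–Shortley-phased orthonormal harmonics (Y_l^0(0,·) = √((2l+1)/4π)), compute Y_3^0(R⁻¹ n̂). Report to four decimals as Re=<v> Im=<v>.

Need the full column D^3_{m',0} for m'=−3..3 at α=5.7829, β=0.1750, γ=4.8680.
cos(β/2)=0.996174, sin(β/2)=0.087388
d^3_{-3,0}: single k=3 term ⇒ +0.002950;  D = +0.000206-0.002943i
d^3_{-2,0}: k∈[2..3] ⇒ +0.041192 -0.000317 = +0.040875;  D = +0.022065-0.034407i
d^3_{-1,0}: k∈[1..3] ⇒ +0.296976 -0.006856 +0.000018 = +0.290137;  D = +0.254580-0.139172i
d^3_{0,0}: k∈[0..3] ⇒ +0.977264 -0.067685 +0.000521 -0.000000 = +0.910100;  D = +0.910100+0.000000i
d^3_{1,0}: k∈[0..2] ⇒ -0.296976 +0.006856 -0.000018 = -0.290137;  D = -0.254580-0.139172i
d^3_{2,0}: k∈[0..1] ⇒ +0.041192 -0.000317 = +0.040875;  D = +0.022065+0.034407i
d^3_{3,0}: single k=0 term ⇒ -0.002950;  D = -0.000206-0.002943i
Y_3^{m'}(θ=0.4336,φ=0.2346) and Σ D·Y over m':
  (+0.0002-0.0029i)·(+0.0236-0.0200i)  (+0.0221-0.0344i)·(+0.1460-0.0740i)  (+0.2546-0.1392i)·(+0.4117-0.0984i)  (+0.9101+0.0000i)·(+0.3784+0.0000i)  (-0.2546-0.1392i)·(-0.4117-0.0984i)  (+0.0221+0.0344i)·(+0.1460+0.0740i)  (-0.0002-0.0029i)·(-0.0236-0.0200i)
Y_3^0(R⁻¹ n̂) = +0.527854+0.000000i

Re=0.5279 Im=0.0000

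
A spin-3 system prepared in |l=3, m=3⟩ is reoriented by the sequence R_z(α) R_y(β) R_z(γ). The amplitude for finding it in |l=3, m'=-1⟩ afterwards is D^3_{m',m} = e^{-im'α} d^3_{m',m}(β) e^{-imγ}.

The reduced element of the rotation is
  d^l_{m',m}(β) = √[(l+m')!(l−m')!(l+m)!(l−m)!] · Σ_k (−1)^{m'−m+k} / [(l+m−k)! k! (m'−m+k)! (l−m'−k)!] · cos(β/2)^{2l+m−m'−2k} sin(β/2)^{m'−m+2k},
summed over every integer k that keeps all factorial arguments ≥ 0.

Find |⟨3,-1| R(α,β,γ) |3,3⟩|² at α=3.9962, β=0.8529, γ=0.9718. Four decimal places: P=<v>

First d^3_{-1,3}(β=0.8529), then the phase factors e^{-i(-1)α} and e^{-i(3)γ}:
Half-angle: c=0.910440, s=0.413641. N=√(2·24·720·1)=185.903201
The bounds max(0,m−m')=4 and min(l+m,l−m')=4 give 1 term
  k=4: (−1)^0·185.9032/(48)·0.9104^2·0.4136^4 = +0.093982
d^3_{-1,3}(0.8529) = +0.093982
|D^3_{-1,3}|² = |d^3_{-1,3}(β)|² = (+0.093982)² = 0.008833 (the z-rotation phases have unit modulus)

P=0.0088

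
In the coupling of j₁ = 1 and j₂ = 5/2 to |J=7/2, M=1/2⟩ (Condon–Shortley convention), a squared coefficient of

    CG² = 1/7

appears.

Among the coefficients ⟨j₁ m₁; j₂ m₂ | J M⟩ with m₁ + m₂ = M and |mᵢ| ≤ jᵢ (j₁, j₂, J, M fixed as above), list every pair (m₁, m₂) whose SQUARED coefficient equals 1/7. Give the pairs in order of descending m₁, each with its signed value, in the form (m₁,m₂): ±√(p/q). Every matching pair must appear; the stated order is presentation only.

Admissible pairs with m₁+m₂ = M = 1/2: (-1,3/2), (0,1/2), (1,-1/2)
  (m₁,m₂)=(1,-1/2): CG² = 2/7, CG = +√(2/7)
  (m₁,m₂)=(0,1/2): CG² = 4/7, CG = +√(4/7)
  (m₁,m₂)=(-1,3/2): CG² = 1/7, CG = +√(1/7)   ← matches the target
Pairs with CG² = 1/7: (-1,3/2): +√(1/7)

(-1,3/2): +√(1/7)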